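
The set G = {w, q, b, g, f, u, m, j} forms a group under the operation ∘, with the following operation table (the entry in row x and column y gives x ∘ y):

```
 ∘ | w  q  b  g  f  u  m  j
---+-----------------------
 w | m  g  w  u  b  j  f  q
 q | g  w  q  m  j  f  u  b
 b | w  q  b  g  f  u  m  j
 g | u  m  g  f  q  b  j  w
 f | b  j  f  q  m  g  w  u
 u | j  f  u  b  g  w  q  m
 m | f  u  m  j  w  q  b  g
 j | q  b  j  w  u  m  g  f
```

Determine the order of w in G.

The identity element is b (its row matches the header).
w^1 = w
w^2 = w ∘ w = m
w^3 = m ∘ w = f
w^4 = f ∘ w = b
The first power of w equal to the identity is w^4, so ord(w) = 4.

4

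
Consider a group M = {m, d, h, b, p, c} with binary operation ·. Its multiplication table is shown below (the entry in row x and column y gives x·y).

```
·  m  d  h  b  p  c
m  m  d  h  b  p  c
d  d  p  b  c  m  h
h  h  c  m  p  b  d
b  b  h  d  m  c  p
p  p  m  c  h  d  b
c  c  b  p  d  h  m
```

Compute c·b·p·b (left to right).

b

c·b = d
d·p = m
m·b = b
(Structurally, M here is isomorphic to the symmetric group S_3.)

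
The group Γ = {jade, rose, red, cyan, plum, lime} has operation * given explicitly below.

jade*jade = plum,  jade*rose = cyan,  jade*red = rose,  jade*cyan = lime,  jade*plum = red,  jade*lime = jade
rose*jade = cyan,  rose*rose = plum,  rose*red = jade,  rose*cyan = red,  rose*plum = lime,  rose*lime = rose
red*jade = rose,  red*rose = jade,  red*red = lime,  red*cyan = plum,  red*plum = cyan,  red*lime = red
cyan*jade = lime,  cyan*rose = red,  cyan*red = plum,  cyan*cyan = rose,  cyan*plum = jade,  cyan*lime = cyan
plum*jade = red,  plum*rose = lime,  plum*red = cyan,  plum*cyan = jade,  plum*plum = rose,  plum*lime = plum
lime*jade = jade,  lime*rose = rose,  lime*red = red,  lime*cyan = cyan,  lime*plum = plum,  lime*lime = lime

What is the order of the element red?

The identity element is lime (its row matches the header).
red^1 = red
red^2 = red*red = lime
The first power of red equal to the identity is red^2, so ord(red) = 2.
(Structurally, Γ here is isomorphic to the cyclic group Z_6.)

2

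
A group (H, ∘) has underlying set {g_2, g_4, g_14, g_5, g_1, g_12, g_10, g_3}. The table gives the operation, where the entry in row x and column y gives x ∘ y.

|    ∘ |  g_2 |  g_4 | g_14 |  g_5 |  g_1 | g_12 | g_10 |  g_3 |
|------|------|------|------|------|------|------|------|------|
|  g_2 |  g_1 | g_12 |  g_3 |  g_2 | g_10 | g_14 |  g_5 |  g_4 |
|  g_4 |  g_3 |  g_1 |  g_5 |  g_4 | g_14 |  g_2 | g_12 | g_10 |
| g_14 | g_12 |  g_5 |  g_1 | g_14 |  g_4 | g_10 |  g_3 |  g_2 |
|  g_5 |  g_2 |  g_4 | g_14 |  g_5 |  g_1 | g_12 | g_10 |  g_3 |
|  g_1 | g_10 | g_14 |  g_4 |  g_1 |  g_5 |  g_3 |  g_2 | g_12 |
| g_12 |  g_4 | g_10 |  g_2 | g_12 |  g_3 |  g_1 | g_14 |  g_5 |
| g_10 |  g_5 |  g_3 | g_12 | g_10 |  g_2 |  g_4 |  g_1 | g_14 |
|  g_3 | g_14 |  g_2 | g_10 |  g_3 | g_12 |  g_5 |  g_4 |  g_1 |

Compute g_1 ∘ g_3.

Read row g_1, column g_3: g_1 ∘ g_3 = g_12.

g_12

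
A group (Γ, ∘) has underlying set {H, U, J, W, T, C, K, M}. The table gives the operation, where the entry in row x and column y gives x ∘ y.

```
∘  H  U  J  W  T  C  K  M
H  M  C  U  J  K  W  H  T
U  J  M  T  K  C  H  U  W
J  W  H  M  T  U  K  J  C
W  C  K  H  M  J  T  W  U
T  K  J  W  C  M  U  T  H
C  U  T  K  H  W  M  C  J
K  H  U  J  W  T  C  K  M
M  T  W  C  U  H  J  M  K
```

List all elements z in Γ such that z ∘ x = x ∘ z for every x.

{K, M}

An element z is central iff its row equals its column in the table.
For T: T ∘ J = W ≠ U = J ∘ T, so T ∉ Z.
Checking each element this way leaves Z(Γ) = {K, M}.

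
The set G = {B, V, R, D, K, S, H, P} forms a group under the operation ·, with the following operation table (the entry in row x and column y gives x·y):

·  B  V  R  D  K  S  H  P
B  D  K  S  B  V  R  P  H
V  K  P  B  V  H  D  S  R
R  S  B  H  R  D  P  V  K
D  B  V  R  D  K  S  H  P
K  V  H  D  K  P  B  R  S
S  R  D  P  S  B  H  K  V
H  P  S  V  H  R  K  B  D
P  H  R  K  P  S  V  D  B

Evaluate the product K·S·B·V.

V

K·S = B
B·B = D
D·V = V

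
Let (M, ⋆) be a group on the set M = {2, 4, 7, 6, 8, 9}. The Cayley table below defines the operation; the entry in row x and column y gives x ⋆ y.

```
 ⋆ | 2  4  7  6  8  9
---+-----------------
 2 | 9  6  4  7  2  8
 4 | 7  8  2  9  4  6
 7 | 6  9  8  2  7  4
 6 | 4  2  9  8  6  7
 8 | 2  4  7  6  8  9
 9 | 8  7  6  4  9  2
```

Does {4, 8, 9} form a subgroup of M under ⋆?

9 ⋆ 9 = 2, which is not in {4, 8, 9}.
The subset is not closed under ⋆, so it is not a subgroup.

No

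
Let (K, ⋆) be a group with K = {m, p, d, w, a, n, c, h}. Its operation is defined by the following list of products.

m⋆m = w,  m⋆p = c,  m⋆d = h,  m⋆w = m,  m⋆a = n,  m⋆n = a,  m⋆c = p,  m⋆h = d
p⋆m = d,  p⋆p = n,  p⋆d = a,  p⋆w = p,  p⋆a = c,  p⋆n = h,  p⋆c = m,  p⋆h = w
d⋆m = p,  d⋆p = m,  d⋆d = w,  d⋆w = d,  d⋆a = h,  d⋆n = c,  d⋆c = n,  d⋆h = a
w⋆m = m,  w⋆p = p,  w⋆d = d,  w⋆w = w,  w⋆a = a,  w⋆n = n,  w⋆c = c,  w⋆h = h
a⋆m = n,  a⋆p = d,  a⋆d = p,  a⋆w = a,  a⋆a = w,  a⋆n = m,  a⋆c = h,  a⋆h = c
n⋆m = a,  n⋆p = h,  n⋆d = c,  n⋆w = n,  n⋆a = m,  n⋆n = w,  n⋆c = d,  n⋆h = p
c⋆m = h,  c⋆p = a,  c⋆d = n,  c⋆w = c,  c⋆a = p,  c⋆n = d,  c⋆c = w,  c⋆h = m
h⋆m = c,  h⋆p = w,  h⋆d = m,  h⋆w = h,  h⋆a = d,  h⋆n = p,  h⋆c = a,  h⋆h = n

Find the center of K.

An element z is central iff its row equals its column in the table.
For p: p ⋆ c = m ≠ a = c ⋆ p, so p ∉ Z.
Checking each element this way leaves Z(K) = {n, w}.
(Structurally, K here is isomorphic to the dihedral group D_4.)

{n, w}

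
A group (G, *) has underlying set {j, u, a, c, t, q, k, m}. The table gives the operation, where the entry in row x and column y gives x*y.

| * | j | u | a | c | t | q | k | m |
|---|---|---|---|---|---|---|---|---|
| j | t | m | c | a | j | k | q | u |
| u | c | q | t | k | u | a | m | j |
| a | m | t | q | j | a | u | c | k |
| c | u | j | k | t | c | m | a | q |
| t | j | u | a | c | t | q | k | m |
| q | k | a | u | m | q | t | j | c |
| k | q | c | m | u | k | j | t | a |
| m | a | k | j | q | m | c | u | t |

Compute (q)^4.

q^1 = q
q^2 = q*q = t
q^3 = t*q = q
q^4 = q*q = t

t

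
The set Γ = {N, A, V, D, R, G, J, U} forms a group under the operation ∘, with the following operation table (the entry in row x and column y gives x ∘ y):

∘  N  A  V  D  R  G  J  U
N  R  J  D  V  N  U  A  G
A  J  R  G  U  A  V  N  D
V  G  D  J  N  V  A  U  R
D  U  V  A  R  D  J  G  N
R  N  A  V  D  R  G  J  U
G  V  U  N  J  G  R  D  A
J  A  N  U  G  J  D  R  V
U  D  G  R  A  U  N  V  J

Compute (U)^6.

J

U^1 = U
U^2 = U ∘ U = J
U^3 = J ∘ U = V
U^4 = V ∘ U = R
U^5 = R ∘ U = U
U^6 = U ∘ U = J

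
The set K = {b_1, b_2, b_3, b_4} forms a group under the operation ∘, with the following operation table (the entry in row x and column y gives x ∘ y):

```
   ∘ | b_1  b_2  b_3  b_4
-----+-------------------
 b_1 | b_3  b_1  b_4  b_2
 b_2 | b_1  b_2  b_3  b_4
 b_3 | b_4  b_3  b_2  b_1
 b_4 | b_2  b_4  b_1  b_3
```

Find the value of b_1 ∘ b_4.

b_2

Read row b_1, column b_4: b_1 ∘ b_4 = b_2.
(Structurally, K here is isomorphic to the cyclic group Z_4.)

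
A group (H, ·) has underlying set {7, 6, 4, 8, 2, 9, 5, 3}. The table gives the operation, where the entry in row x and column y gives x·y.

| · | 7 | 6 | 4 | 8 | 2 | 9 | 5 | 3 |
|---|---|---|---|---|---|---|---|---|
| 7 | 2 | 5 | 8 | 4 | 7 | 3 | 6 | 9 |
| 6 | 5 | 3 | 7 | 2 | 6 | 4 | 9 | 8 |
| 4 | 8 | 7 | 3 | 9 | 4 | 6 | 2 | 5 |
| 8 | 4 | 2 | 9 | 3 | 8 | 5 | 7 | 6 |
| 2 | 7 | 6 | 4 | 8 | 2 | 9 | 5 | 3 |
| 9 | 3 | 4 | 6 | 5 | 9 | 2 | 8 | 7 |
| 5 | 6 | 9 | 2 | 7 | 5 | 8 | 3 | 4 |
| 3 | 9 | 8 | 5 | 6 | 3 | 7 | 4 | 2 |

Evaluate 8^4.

2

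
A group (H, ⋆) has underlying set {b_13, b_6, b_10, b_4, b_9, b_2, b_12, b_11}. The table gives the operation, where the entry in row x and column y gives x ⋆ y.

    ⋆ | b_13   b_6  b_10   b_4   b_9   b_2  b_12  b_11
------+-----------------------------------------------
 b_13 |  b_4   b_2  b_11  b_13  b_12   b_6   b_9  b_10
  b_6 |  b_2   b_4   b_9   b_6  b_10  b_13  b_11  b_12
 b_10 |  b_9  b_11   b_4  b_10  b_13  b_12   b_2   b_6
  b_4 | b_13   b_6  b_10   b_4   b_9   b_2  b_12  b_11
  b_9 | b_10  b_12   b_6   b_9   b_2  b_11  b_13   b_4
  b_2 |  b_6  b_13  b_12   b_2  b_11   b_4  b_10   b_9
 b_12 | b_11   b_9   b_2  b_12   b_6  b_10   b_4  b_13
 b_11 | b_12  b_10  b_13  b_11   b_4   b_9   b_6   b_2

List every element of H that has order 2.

{b_10, b_12, b_13, b_2, b_6}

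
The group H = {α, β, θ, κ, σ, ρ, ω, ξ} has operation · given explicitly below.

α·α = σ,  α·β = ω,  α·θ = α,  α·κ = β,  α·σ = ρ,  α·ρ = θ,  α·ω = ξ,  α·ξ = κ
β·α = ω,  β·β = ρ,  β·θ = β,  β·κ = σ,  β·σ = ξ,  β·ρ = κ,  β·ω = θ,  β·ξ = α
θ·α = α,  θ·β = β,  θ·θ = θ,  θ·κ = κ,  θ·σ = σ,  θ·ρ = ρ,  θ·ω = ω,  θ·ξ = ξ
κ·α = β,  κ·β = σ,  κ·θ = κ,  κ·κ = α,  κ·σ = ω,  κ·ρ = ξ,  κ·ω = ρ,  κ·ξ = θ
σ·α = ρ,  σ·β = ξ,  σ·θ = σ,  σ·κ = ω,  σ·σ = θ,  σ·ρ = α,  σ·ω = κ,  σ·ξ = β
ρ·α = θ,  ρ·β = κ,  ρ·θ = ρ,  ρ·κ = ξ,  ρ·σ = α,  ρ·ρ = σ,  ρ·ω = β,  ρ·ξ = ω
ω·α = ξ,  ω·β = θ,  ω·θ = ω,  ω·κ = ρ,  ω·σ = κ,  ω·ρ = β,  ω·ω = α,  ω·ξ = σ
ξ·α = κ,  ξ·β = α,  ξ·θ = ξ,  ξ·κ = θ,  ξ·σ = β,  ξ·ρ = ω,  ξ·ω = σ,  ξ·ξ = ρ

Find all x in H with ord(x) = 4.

{α, ρ}

Identity is θ. Compute the order of each non-identity element by repeated multiplication:
  α: α → σ → ρ → θ  (order 4)
  β: β → ρ → κ → σ → ξ → α → ω → θ  (order 8)
  κ: κ → α → β → σ → ω → ρ → ξ → θ  (order 8)
  σ: σ → θ  (order 2)
  ρ: ρ → σ → α → θ  (order 4)
  ω: ω → α → ξ → σ → κ → ρ → β → θ  (order 8)
  ξ: ξ → ρ → ω → σ → β → α → κ → θ  (order 8)
Elements of order 4: {α, ρ}.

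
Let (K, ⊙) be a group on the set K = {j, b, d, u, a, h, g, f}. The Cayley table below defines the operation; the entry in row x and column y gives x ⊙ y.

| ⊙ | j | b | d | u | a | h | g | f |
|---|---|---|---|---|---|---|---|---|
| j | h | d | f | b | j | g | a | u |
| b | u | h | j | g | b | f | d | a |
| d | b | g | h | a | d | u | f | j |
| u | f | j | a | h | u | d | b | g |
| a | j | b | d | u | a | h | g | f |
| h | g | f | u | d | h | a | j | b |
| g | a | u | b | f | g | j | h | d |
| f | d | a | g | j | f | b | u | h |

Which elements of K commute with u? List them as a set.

Compare row u with column u entry by entry.
h ⊙ u = d = u ⊙ h, so h commutes with u.
j ⊙ u = b but u ⊙ j = f, so j does not.
Collecting the elements that commute with u: C(u) = {a, d, h, u}.

{a, d, h, u}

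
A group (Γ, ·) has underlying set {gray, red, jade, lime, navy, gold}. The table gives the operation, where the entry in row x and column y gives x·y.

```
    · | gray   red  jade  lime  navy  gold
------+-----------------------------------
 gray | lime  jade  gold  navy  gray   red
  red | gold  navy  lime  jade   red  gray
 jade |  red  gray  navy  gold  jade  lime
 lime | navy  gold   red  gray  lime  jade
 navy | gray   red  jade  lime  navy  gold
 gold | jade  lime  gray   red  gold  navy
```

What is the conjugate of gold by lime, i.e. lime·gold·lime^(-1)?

The identity is navy. In row lime, the entry navy sits in column gray, so lime^(-1) = gray.
lime·gold = jade
jade·gray = red
(Structurally, Γ here is isomorphic to the symmetric group S_3.)

red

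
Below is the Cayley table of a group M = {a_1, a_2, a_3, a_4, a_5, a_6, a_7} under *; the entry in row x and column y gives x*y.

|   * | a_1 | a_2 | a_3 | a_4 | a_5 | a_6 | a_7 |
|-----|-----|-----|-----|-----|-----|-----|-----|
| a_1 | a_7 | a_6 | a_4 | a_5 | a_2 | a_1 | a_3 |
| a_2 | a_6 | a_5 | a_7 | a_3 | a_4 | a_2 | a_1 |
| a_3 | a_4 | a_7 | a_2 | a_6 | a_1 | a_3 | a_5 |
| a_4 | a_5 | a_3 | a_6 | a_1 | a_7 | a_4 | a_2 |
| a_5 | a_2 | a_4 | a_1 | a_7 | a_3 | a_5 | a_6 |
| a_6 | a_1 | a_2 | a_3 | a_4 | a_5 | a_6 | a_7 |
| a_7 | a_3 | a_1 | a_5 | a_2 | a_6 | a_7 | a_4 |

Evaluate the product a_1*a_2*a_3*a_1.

a_4

a_1*a_2 = a_6
a_6*a_3 = a_3
a_3*a_1 = a_4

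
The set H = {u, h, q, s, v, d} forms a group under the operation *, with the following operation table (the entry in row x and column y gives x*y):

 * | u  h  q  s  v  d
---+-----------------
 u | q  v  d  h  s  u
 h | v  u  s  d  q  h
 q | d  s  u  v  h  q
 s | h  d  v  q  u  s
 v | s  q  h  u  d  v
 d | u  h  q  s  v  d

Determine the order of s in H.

The identity element is d (its row matches the header).
s^1 = s
s^2 = s*s = q
s^3 = q*s = v
s^4 = v*s = u
s^5 = u*s = h
s^6 = h*s = d
The first power of s equal to the identity is s^6, so ord(s) = 6.

6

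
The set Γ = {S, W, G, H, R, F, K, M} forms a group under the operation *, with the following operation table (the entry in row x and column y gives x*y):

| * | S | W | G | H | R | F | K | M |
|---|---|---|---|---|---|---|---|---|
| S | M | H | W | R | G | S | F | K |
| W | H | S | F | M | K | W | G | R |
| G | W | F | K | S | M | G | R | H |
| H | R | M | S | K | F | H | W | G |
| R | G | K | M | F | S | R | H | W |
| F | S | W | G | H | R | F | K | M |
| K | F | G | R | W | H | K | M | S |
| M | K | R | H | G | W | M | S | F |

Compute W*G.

F

Read row W, column G: W*G = F.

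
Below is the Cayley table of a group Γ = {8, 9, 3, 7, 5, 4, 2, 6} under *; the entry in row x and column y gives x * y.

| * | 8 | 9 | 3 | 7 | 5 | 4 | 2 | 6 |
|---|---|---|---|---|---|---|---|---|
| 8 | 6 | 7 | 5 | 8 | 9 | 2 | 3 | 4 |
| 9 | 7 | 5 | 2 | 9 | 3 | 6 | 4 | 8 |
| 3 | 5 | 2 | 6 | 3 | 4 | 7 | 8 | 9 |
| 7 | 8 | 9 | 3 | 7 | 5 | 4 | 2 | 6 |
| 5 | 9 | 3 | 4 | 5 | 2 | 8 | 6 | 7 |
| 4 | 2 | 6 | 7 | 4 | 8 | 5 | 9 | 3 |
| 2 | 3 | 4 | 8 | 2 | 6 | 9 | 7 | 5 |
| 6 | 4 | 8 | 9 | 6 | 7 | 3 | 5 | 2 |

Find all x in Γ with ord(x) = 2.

Identity is 7. Compute the order of each non-identity element by repeated multiplication:
  8: 8 → 6 → 4 → 2 → 3 → 5 → 9 → 7  (order 8)
  9: 9 → 5 → 3 → 2 → 4 → 6 → 8 → 7  (order 8)
  3: 3 → 6 → 9 → 2 → 8 → 5 → 4 → 7  (order 8)
  5: 5 → 2 → 6 → 7  (order 4)
  4: 4 → 5 → 8 → 2 → 9 → 6 → 3 → 7  (order 8)
  2: 2 → 7  (order 2)
  6: 6 → 2 → 5 → 7  (order 4)
Elements of order 2: {2}.

{2}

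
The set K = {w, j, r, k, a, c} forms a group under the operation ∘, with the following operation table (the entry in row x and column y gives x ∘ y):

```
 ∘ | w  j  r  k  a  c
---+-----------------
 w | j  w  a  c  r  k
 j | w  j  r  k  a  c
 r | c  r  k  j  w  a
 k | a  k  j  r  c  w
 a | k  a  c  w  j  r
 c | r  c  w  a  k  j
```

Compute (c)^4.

j

c^1 = c
c^2 = c ∘ c = j
c^3 = j ∘ c = c
c^4 = c ∘ c = j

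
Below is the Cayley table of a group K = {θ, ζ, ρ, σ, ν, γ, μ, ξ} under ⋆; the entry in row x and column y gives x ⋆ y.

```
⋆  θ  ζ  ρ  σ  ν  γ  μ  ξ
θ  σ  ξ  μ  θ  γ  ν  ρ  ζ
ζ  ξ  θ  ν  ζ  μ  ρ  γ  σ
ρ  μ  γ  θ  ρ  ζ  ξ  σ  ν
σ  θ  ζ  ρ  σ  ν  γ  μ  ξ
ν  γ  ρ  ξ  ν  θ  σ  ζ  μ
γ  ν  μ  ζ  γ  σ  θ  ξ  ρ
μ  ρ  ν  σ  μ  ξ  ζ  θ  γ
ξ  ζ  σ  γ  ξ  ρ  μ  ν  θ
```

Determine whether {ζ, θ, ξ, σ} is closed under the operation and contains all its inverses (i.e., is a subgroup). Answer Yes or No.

Yes

{ζ, θ, ξ, σ} contains the identity σ.
Checking products: every product of two elements of {ζ, θ, ξ, σ} (read from the table) lies in {ζ, θ, ξ, σ}, so the set is closed.
In a finite group, a nonempty closed subset is a subgroup. So {ζ, θ, ξ, σ} ≤ K.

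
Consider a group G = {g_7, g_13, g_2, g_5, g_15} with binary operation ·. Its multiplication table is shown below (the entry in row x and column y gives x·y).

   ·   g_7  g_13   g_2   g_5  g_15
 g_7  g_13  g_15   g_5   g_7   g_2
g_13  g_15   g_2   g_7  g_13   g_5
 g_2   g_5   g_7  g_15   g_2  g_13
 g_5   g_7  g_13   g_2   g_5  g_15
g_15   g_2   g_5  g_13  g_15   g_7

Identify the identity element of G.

The identity e satisfies e·x = x for all x, so its row in the table reproduces the column headers.
Row g_5 reads: g_7, g_13, g_2, g_5, g_15 — exactly the header order. So g_5 is the identity.

g_5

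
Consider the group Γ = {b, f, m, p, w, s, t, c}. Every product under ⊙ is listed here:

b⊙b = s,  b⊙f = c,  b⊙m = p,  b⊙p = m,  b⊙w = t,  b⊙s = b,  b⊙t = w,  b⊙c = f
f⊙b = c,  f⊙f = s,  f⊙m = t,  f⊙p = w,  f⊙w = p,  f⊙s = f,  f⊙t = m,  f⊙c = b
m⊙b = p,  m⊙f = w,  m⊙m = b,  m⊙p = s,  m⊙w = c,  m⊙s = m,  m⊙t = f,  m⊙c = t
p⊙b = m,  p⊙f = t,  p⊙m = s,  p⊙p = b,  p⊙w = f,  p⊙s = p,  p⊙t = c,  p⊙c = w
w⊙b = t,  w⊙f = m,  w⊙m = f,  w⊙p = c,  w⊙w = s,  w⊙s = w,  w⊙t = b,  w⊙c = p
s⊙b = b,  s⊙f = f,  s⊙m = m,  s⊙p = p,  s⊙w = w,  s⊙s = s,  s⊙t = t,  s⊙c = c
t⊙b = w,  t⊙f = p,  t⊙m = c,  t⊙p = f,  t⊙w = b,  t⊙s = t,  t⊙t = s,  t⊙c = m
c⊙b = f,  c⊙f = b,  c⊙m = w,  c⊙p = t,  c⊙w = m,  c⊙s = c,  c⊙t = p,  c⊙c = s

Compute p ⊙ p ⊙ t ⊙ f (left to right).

p ⊙ p = b
b ⊙ t = w
w ⊙ f = m

m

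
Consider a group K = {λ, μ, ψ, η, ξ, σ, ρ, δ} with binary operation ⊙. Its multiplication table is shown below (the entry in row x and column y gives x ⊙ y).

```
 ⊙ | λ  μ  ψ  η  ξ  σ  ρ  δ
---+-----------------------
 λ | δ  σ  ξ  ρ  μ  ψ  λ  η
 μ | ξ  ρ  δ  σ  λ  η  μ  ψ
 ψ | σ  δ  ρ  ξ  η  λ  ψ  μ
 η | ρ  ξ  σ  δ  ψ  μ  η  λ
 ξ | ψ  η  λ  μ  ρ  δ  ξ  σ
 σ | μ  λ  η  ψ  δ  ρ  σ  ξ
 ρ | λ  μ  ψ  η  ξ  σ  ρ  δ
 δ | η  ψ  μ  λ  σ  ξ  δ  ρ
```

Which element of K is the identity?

The identity e satisfies e ⊙ x = x for all x, so its row in the table reproduces the column headers.
Row ρ reads: λ, μ, ψ, η, ξ, σ, ρ, δ — exactly the header order. So ρ is the identity.

ρ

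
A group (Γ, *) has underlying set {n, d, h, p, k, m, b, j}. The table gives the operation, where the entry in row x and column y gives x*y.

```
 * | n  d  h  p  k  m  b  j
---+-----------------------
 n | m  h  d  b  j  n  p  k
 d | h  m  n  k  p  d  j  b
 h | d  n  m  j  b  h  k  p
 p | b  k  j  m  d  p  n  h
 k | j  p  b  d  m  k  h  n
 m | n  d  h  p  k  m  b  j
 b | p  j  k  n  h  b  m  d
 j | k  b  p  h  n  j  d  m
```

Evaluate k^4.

k^1 = k
k^2 = k*k = m
k^3 = m*k = k
k^4 = k*k = m

m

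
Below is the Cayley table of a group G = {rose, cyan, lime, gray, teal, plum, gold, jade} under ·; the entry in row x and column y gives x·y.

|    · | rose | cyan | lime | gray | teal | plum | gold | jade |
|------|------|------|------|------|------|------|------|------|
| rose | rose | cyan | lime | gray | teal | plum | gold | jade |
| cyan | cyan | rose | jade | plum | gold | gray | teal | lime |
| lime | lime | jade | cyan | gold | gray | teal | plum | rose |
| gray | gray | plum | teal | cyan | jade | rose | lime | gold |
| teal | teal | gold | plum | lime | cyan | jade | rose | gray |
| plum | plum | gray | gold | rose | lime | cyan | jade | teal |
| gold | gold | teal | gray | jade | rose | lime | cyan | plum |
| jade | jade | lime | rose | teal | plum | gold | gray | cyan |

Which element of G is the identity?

The identity e satisfies e·x = x for all x, so its row in the table reproduces the column headers.
Row rose reads: rose, cyan, lime, gray, teal, plum, gold, jade — exactly the header order. So rose is the identity.

rose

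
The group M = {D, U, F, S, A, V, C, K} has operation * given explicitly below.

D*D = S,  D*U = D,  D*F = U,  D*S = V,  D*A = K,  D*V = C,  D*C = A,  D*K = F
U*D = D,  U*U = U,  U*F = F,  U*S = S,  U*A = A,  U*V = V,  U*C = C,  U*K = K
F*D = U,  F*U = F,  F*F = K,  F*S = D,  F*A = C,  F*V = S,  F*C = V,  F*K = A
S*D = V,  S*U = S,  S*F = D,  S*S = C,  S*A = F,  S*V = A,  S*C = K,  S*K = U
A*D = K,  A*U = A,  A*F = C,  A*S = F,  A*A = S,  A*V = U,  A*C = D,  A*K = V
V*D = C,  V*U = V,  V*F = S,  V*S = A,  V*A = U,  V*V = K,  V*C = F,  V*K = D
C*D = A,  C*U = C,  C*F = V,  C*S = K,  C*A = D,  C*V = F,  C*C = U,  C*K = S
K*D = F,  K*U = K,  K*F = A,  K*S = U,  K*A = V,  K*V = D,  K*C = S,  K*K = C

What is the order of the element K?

The identity element is U (its row matches the header).
K^1 = K
K^2 = K * K = C
K^3 = C * K = S
K^4 = S * K = U
The first power of K equal to the identity is K^4, so ord(K) = 4.

4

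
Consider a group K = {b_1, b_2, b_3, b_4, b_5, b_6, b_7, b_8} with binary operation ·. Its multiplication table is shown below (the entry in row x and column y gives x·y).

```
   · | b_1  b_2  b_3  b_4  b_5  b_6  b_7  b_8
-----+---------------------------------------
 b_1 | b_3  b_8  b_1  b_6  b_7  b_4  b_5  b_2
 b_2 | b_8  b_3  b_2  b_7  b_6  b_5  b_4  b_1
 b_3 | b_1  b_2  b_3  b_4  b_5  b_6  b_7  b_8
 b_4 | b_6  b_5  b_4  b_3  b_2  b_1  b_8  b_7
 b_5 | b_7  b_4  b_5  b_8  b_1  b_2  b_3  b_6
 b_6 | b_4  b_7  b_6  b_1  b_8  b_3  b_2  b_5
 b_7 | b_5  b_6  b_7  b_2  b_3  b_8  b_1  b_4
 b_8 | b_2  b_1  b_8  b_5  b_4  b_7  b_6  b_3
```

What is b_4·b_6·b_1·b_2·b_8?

b_1

b_4·b_6 = b_1
b_1·b_1 = b_3
b_3·b_2 = b_2
b_2·b_8 = b_1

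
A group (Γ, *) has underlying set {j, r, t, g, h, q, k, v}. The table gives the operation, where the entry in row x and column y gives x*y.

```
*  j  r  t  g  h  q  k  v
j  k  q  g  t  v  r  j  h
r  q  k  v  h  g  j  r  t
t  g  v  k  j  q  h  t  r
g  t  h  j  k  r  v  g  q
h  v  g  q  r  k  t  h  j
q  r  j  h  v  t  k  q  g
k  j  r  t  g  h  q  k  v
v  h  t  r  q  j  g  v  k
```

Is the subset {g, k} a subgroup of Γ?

Yes

{g, k} contains the identity k.
Checking products: every product of two elements of {g, k} (read from the table) lies in {g, k}, so the set is closed.
In a finite group, a nonempty closed subset is a subgroup. So {g, k} ≤ Γ.
(Structurally, Γ here is isomorphic to the elementary abelian group (Z_2)^3.)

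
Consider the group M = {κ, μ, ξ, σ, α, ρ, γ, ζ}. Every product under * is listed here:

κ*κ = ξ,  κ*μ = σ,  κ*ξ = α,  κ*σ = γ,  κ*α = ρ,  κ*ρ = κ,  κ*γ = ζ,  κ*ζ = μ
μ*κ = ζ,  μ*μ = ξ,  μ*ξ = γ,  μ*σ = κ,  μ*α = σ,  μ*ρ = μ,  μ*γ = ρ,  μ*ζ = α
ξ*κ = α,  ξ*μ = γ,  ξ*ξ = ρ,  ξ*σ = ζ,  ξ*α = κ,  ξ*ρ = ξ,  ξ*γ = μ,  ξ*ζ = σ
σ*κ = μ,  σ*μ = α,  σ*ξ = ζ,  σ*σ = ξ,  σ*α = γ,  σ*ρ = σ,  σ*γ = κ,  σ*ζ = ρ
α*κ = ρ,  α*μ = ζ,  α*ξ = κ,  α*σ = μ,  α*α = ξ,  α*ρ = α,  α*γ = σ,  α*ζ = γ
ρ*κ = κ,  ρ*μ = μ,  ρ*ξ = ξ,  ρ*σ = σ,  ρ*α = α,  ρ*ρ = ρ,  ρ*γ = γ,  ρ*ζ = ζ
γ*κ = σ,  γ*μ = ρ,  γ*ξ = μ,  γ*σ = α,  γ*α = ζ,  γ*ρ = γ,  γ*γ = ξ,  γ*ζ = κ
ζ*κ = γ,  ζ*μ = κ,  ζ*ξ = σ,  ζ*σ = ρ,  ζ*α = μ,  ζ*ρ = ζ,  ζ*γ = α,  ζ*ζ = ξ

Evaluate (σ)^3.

σ^1 = σ
σ^2 = σ * σ = ξ
σ^3 = ξ * σ = ζ

ζ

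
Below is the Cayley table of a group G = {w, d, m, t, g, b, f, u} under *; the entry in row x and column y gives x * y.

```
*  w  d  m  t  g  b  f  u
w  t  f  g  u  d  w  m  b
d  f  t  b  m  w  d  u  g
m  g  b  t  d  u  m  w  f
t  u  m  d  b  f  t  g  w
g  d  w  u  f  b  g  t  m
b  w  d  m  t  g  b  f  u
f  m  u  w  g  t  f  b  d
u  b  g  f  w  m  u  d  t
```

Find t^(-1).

t

First locate the identity: row b matches the header, so b is the identity.
Scan row t for b: t * t = b. Hence t^(-1) = t.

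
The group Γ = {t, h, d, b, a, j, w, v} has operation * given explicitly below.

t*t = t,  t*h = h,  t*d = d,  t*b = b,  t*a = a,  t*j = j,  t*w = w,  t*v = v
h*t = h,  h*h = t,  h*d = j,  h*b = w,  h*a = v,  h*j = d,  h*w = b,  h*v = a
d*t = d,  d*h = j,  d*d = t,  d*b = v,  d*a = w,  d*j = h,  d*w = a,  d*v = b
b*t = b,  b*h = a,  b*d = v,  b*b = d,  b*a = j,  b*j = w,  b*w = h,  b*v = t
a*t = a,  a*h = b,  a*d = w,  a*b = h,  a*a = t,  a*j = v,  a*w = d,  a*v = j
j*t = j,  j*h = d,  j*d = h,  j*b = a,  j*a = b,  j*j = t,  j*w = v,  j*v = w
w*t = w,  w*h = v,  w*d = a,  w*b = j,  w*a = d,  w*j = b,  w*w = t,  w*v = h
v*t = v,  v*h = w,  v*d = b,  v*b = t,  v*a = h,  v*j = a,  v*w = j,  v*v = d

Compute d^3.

d

d^1 = d
d^2 = d*d = t
d^3 = t*d = d
(Structurally, Γ here is isomorphic to the dihedral group D_4.)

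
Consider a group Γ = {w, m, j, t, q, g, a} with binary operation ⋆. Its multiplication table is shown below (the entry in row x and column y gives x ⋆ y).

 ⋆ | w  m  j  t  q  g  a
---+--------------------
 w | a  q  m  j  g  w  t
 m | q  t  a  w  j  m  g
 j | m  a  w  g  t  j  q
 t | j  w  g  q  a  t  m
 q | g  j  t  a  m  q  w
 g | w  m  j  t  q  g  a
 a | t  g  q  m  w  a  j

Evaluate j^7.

j^1 = j
j^2 = j ⋆ j = w
j^3 = w ⋆ j = m
j^4 = m ⋆ j = a
j^5 = a ⋆ j = q
j^6 = q ⋆ j = t
j^7 = t ⋆ j = g

g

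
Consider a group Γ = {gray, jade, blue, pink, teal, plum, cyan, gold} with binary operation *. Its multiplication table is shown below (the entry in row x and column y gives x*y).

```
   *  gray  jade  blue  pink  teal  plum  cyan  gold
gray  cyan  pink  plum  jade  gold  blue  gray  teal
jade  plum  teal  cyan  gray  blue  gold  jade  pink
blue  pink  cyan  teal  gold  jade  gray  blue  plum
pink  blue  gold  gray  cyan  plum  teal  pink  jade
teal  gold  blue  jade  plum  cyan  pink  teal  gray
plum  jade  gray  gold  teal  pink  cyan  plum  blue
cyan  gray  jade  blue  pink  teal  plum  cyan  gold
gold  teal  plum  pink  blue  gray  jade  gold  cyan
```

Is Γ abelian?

No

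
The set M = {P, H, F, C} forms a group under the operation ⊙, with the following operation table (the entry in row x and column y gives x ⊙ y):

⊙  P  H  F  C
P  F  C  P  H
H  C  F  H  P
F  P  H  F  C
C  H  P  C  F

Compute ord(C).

The identity element is F (its row matches the header).
C^1 = C
C^2 = C ⊙ C = F
The first power of C equal to the identity is C^2, so ord(C) = 2.

2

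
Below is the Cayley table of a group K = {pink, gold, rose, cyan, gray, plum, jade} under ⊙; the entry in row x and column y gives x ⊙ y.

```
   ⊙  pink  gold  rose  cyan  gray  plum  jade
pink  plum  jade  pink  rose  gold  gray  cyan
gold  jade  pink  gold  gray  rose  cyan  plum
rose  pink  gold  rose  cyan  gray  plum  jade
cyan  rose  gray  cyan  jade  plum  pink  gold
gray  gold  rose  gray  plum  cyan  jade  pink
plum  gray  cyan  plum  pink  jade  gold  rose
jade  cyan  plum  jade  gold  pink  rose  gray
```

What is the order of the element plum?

The identity element is rose (its row matches the header).
plum^1 = plum
plum^2 = plum ⊙ plum = gold
plum^3 = gold ⊙ plum = cyan
plum^4 = cyan ⊙ plum = pink
plum^5 = pink ⊙ plum = gray
plum^6 = gray ⊙ plum = jade
plum^7 = jade ⊙ plum = rose
The first power of plum equal to the identity is plum^7, so ord(plum) = 7.

7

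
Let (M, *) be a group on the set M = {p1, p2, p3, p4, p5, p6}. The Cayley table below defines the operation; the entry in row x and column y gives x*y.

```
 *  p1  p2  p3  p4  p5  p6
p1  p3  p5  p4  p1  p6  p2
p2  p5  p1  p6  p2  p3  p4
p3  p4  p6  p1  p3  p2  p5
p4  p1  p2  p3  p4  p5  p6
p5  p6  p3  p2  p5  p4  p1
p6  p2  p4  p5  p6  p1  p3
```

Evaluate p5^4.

p4

p5^1 = p5
p5^2 = p5*p5 = p4
p5^3 = p4*p5 = p5
p5^4 = p5*p5 = p4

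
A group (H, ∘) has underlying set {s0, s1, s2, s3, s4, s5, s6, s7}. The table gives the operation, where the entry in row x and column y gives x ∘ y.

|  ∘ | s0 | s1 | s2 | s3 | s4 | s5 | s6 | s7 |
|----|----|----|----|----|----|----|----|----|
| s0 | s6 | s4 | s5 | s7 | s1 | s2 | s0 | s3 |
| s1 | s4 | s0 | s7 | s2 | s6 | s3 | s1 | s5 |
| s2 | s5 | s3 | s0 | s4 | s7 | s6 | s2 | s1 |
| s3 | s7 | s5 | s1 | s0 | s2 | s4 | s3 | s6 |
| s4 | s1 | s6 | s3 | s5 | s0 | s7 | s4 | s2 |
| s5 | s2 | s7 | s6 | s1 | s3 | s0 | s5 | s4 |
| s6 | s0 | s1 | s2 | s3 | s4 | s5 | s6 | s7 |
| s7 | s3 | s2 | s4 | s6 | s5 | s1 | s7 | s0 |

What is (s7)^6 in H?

s7^1 = s7
s7^2 = s7 ∘ s7 = s0
s7^3 = s0 ∘ s7 = s3
s7^4 = s3 ∘ s7 = s6
s7^5 = s6 ∘ s7 = s7
s7^6 = s7 ∘ s7 = s0

s0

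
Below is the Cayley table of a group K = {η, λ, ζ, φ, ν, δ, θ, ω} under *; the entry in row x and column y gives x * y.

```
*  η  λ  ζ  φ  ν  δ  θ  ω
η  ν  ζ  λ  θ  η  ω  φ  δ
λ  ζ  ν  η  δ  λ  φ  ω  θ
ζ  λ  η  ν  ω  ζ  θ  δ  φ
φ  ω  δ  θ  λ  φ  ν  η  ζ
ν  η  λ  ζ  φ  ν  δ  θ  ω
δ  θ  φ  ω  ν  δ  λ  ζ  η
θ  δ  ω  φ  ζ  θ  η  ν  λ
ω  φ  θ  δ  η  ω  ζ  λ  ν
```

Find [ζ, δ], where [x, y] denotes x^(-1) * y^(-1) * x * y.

Identity is ν; from the table ζ^(-1) = ζ and δ^(-1) = φ.
ζ * φ = ω
ω * ζ = δ
δ * δ = λ

λ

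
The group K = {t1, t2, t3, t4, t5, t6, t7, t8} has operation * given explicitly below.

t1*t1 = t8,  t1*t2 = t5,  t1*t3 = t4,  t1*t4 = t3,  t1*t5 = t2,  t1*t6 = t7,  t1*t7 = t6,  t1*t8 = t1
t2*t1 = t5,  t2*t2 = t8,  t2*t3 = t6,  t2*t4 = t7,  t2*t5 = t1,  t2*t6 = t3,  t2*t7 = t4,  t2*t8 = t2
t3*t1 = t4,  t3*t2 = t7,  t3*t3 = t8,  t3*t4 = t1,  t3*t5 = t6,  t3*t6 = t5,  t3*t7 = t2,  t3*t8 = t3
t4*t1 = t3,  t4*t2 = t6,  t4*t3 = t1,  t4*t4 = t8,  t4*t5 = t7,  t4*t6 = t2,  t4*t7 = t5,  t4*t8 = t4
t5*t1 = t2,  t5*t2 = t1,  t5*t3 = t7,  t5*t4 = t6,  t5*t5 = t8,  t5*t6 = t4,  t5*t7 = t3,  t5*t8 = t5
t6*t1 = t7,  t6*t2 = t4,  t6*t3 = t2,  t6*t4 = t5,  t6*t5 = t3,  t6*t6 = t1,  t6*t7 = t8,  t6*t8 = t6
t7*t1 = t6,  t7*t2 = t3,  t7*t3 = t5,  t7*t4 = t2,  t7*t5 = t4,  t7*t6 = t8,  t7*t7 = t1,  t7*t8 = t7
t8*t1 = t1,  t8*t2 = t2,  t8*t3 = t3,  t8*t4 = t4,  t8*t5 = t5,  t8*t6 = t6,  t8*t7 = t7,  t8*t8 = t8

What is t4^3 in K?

t4

t4^1 = t4
t4^2 = t4 * t4 = t8
t4^3 = t8 * t4 = t4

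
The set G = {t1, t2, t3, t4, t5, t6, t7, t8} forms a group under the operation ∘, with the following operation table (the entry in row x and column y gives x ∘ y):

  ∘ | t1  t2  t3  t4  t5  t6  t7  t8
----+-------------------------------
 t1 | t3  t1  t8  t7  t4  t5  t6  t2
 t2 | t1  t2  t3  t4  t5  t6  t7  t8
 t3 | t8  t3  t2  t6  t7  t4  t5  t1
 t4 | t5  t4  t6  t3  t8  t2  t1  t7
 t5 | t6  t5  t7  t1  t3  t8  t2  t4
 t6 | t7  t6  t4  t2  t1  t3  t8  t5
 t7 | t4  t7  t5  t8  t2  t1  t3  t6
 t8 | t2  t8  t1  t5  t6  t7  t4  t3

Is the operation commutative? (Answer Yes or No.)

t7 ∘ t6 = t1 but t6 ∘ t7 = t8.
Since t7 and t6 do not commute, G is not abelian.

No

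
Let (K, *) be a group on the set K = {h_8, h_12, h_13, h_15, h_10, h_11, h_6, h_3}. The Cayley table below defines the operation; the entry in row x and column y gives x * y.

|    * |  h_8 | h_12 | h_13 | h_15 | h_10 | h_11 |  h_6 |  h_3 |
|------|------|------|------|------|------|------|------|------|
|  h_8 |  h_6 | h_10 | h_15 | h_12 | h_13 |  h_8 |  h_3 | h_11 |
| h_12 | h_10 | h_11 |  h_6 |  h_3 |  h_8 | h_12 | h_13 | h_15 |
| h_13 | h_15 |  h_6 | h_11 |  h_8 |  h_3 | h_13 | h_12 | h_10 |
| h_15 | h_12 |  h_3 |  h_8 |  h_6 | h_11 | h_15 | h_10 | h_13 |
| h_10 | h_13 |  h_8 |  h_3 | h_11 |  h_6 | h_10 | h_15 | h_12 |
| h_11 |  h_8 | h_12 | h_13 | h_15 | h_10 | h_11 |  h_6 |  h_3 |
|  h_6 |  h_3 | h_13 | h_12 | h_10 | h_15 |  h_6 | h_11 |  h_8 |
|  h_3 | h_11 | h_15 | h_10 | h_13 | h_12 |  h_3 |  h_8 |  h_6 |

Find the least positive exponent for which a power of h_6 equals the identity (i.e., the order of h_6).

2

The identity element is h_11 (its row matches the header).
h_6^1 = h_6
h_6^2 = h_6 * h_6 = h_11
The first power of h_6 equal to the identity is h_6^2, so ord(h_6) = 2.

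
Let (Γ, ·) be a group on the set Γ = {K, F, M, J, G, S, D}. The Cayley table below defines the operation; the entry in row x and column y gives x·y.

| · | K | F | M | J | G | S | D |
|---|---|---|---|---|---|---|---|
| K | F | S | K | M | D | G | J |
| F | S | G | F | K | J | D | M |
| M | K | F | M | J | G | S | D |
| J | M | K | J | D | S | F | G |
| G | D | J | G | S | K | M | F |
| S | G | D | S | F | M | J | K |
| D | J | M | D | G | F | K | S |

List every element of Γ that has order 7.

{D, F, G, J, K, S}

Identity is M. Compute the order of each non-identity element by repeated multiplication:
  K: K → F → S → G → D → J → M  (order 7)
  F: F → G → J → K → S → D → M  (order 7)
  J: J → D → G → S → F → K → M  (order 7)
  G: G → K → D → F → J → S → M  (order 7)
  S: S → J → F → D → K → G → M  (order 7)
  D: D → S → K → J → G → F → M  (order 7)
Elements of order 7: {D, F, G, J, K, S}.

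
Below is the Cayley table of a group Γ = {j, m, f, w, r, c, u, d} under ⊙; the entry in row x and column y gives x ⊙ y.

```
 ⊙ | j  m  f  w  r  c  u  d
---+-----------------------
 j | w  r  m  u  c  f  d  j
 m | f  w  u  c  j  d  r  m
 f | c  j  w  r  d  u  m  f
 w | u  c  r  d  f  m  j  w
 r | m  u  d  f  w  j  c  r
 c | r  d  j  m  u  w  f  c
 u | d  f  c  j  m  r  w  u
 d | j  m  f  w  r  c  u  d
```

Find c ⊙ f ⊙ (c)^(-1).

The identity is d. In row c, the entry d sits in column m, so c^(-1) = m.
c ⊙ f = j
j ⊙ m = r
(Structurally, Γ here is isomorphic to the quaternion group Q_8.)

r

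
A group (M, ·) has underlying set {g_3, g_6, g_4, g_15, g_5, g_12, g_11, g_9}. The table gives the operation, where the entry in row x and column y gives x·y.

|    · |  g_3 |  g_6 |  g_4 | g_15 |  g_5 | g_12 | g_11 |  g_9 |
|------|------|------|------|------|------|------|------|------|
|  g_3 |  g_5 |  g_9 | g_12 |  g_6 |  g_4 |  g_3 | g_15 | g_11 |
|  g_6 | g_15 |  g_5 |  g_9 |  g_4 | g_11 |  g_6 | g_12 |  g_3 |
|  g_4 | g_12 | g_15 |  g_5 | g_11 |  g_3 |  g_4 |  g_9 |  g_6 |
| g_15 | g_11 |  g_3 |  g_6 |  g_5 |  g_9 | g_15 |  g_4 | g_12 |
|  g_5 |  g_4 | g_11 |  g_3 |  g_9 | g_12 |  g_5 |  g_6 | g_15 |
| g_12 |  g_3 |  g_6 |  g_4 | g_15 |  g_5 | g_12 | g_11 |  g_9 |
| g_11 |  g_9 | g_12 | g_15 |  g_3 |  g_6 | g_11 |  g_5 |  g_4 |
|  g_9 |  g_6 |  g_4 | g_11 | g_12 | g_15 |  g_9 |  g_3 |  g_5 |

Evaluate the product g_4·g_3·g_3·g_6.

g_4·g_3 = g_12
g_12·g_3 = g_3
g_3·g_6 = g_9

g_9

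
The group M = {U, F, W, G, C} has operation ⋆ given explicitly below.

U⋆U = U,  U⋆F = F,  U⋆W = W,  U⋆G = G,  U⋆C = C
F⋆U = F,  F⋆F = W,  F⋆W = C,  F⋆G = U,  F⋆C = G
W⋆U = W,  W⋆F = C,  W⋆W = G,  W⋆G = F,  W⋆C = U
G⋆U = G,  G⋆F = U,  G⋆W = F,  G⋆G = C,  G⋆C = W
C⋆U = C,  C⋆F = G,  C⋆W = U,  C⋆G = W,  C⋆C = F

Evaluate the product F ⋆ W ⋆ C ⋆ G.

F ⋆ W = C
C ⋆ C = F
F ⋆ G = U

U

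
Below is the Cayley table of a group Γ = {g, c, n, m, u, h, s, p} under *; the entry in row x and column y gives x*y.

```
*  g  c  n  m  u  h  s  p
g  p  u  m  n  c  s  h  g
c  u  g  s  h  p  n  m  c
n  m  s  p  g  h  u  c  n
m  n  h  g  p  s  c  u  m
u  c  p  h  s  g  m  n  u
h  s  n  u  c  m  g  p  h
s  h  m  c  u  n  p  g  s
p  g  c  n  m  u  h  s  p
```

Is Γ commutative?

Yes

Check whether the table is symmetric across its main diagonal.
Every entry (row x, col y) equals the entry (row y, col x), so Γ is abelian.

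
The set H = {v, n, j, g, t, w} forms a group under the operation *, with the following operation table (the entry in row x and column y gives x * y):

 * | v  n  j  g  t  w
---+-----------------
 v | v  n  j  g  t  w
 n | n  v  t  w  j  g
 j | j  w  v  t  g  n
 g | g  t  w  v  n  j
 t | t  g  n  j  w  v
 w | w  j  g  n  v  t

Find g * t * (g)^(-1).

w

The identity is v. In row g, the entry v sits in column g, so g^(-1) = g.
g * t = n
n * g = w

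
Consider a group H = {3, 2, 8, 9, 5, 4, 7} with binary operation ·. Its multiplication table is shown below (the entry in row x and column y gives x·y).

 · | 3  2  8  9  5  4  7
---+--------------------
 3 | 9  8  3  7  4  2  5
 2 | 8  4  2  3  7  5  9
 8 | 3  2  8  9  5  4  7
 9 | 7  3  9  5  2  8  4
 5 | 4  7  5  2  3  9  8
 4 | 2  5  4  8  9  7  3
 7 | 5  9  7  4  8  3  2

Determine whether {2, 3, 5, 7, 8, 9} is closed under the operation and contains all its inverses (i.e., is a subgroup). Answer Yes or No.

3·5 = 4, which is not in {2, 3, 5, 7, 8, 9}.
The subset is not closed under ·, so it is not a subgroup.

No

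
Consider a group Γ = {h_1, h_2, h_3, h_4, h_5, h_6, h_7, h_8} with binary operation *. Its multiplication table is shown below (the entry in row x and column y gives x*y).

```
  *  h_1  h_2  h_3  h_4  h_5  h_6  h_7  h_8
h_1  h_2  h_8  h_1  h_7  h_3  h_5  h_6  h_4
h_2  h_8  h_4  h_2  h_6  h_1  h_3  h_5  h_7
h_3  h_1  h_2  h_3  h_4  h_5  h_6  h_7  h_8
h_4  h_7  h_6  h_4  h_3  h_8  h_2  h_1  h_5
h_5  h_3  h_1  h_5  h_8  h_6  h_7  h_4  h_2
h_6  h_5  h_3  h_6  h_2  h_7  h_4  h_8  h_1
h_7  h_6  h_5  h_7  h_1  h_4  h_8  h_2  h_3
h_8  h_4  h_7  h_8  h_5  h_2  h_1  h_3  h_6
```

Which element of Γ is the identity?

The identity e satisfies e*x = x for all x, so its row in the table reproduces the column headers.
Row h_3 reads: h_1, h_2, h_3, h_4, h_5, h_6, h_7, h_8 — exactly the header order. So h_3 is the identity.

h_3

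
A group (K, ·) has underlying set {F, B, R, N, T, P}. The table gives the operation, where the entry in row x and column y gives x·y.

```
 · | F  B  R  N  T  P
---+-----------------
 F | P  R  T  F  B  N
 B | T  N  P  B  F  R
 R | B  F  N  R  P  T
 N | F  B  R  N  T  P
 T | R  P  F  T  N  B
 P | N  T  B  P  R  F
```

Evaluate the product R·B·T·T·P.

R·B = F
F·T = B
B·T = F
F·P = N

N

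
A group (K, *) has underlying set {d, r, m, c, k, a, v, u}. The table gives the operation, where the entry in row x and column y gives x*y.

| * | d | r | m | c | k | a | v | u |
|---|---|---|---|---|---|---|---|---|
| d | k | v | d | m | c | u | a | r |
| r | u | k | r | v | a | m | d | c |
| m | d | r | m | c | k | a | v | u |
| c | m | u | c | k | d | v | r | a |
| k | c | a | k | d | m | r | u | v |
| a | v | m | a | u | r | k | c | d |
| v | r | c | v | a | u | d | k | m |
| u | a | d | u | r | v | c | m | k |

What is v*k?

u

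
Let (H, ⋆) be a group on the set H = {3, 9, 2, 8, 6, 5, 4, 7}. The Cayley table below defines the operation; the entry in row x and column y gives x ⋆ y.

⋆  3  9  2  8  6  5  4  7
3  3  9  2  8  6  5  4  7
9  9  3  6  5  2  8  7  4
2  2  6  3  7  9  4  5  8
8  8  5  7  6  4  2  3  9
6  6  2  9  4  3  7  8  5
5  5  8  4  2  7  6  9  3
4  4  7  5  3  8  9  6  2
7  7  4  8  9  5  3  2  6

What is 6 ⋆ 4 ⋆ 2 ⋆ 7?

6

6 ⋆ 4 = 8
8 ⋆ 2 = 7
7 ⋆ 7 = 6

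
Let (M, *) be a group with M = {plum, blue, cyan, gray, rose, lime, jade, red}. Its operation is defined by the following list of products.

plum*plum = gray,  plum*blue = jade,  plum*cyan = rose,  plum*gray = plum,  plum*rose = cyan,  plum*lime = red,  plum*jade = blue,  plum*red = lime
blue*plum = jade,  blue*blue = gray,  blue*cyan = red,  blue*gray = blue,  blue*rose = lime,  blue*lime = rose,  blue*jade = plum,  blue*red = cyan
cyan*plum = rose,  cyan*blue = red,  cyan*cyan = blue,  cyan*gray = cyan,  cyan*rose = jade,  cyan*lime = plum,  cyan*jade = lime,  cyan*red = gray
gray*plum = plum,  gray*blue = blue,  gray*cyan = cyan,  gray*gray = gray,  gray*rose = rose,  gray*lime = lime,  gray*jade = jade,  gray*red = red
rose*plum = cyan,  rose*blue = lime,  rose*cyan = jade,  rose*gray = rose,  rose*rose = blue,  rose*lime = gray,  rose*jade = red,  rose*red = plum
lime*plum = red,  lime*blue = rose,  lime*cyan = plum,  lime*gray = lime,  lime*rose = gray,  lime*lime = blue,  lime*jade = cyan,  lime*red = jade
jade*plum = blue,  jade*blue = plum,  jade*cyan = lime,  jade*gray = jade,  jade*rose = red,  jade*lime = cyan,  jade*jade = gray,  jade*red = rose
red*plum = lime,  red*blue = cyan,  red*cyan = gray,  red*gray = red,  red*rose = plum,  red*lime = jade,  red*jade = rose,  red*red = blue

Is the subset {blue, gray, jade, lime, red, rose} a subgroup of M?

red*blue = cyan, which is not in {blue, gray, jade, lime, red, rose}.
The subset is not closed under *, so it is not a subgroup.

No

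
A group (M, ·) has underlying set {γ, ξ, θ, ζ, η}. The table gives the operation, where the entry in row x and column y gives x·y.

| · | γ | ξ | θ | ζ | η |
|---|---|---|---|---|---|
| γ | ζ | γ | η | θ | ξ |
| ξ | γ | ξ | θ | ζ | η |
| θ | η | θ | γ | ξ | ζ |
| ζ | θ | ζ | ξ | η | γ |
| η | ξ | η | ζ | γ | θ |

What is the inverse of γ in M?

First locate the identity: row ξ matches the header, so ξ is the identity.
Scan row γ for ξ: γ·η = ξ. Hence γ^(-1) = η.
(Structurally, M here is isomorphic to the cyclic group Z_5.)

η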